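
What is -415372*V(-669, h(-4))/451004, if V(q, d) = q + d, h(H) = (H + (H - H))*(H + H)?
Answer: 66147991/112751 ≈ 586.67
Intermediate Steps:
h(H) = 2*H² (h(H) = (H + 0)*(2*H) = H*(2*H) = 2*H²)
V(q, d) = d + q
-415372*V(-669, h(-4))/451004 = -415372/(451004/(2*(-4)² - 669)) = -415372/(451004/(2*16 - 669)) = -415372/(451004/(32 - 669)) = -415372/(451004/(-637)) = -415372/(451004*(-1/637)) = -415372/(-451004/637) = -415372*(-637/451004) = 66147991/112751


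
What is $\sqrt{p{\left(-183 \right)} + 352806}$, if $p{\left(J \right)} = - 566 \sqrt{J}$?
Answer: $\sqrt{352806 - 566 i \sqrt{183}} \approx 594.01 - 6.445 i$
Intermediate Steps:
$\sqrt{p{\left(-183 \right)} + 352806} = \sqrt{- 566 \sqrt{-183} + 352806} = \sqrt{- 566 i \sqrt{183} + 352806} = \sqrt{352806 - 566 i \sqrt{183}}$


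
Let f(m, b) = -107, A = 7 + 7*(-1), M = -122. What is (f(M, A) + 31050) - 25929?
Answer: 5014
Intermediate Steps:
A = 0 (A = 7 - 7 = 0)
(f(M, A) + 31050) - 25929 = (-107 + 31050) - 25929 = 30943 - 25929 = 5014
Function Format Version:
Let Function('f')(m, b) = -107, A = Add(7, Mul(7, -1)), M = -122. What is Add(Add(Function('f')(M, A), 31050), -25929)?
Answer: 5014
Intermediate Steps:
A = 0 (A = Add(7, -7) = 0)
Add(Add(Function('f')(M, A), 31050), -25929) = Add(Add(-107, 31050), -25929) = Add(30943, -25929) = 5014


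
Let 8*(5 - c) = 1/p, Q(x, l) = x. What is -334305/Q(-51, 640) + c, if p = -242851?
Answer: 12744820481/1942808 ≈ 6560.0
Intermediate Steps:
c = 9714041/1942808 (c = 5 - 1/8/(-242851) = 5 - 1/8*(-1/242851) = 5 + 1/1942808 = 9714041/1942808 ≈ 5.0000)
-334305/Q(-51, 640) + c = -334305/(-51) + 9714041/1942808 = -334305*(-1/51) + 9714041/1942808 = 6555 + 9714041/1942808 = 12744820481/1942808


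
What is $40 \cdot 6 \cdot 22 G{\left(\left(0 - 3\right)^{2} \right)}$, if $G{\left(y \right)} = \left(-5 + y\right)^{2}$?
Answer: $84480$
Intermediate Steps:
$40 \cdot 6 \cdot 22 G{\left(\left(0 - 3\right)^{2} \right)} = 40 \cdot 6 \cdot 22 \left(-5 + \left(0 - 3\right)^{2}\right)^{2} = 40 \cdot 132 \left(-5 + \left(-3\right)^{2}\right)^{2} = 5280 \left(-5 + 9\right)^{2} = 5280 \cdot 4^{2} = 5280 \cdot 16 = 84480$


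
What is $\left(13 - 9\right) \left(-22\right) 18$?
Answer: $-1584$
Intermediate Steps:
$\left(13 - 9\right) \left(-22\right) 18 = 4 \left(-22\right) 18 = \left(-88\right) 18 = -1584$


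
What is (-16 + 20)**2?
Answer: 16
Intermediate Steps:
(-16 + 20)**2 = 4**2 = 16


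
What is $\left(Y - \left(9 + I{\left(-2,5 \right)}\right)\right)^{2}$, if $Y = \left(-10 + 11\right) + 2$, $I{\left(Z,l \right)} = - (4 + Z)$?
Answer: $16$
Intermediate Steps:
$I{\left(Z,l \right)} = -4 - Z$
$Y = 3$ ($Y = 1 + 2 = 3$)
$\left(Y - \left(9 + I{\left(-2,5 \right)}\right)\right)^{2} = \left(3 - \left(5 + 2\right)\right)^{2} = \left(3 - 7\right)^{2} = \left(-4\right)^{2} = 16$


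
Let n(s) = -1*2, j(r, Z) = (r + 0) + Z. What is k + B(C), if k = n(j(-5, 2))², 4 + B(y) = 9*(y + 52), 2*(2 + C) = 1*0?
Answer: 450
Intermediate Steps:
C = -2 (C = -2 + (1*0)/2 = -2 + (½)*0 = -2 + 0 = -2)
j(r, Z) = Z + r (j(r, Z) = r + Z = Z + r)
n(s) = -2
B(y) = 464 + 9*y (B(y) = -4 + 9*(y + 52) = -4 + 9*(52 + y) = -4 + (468 + 9*y) = 464 + 9*y)
k = 4 (k = (-2)² = 4)
k + B(C) = 4 + (464 + 9*(-2)) = 4 + (464 - 18) = 4 + 446 = 450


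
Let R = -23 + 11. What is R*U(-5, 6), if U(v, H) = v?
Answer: 60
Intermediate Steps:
R = -12
R*U(-5, 6) = -12*(-5) = 60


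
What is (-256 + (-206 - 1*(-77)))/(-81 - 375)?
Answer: 385/456 ≈ 0.84430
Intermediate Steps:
(-256 + (-206 - 1*(-77)))/(-81 - 375) = (-256 + (-206 + 77))/(-456) = (-256 - 129)*(-1/456) = -385*(-1/456) = 385/456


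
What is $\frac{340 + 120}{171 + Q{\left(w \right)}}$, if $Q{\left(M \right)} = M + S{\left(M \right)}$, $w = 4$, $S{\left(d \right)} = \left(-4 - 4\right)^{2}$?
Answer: $\frac{460}{239} \approx 1.9247$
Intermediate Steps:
$S{\left(d \right)} = 64$ ($S{\left(d \right)} = \left(-8\right)^{2} = 64$)
$Q{\left(M \right)} = 64 + M$ ($Q{\left(M \right)} = M + 64 = 64 + M$)
$\frac{340 + 120}{171 + Q{\left(w \right)}} = \frac{340 + 120}{171 + \left(64 + 4\right)} = \frac{460}{171 + 68} = \frac{460}{239}$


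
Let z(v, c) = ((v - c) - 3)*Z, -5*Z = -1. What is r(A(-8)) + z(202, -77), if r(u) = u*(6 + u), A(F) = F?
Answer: 356/5 ≈ 71.200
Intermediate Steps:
Z = ⅕ (Z = -⅕*(-1) = ⅕ ≈ 0.20000)
z(v, c) = -⅗ - c/5 + v/5 (z(v, c) = ((v - c) - 3)*(⅕) = (-3 + v - c)*(⅕) = -⅗ - c/5 + v/5)
r(A(-8)) + z(202, -77) = -8*(6 - 8) + (-⅗ - ⅕*(-77) + (⅕)*202) = -8*(-2) + (-⅗ + 77/5 + 202/5) = 16 + 276/5 = 356/5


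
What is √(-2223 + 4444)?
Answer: √2221 ≈ 47.128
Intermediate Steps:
√(-2223 + 4444) = √2221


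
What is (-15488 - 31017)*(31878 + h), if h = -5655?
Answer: -1219500615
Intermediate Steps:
(-15488 - 31017)*(31878 + h) = (-15488 - 31017)*(31878 - 5655) = -46505*26223 = -1219500615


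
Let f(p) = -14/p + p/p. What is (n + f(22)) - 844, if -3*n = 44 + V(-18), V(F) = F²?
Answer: -31888/33 ≈ -966.30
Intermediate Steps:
f(p) = 1 - 14/p (f(p) = -14/p + 1 = 1 - 14/p)
n = -368/3 (n = -(44 + (-18)²)/3 = -(44 + 324)/3 = -⅓*368 = -368/3 ≈ -122.67)
(n + f(22)) - 844 = (-368/3 + (-14 + 22)/22) - 844 = (-368/3 + (1/22)*8) - 844 = (-368/3 + 4/11) - 844 = -4036/33 - 844 = -31888/33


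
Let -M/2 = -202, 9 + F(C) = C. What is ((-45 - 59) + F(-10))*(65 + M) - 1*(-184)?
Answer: -57503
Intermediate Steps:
F(C) = -9 + C
M = 404 (M = -2*(-202) = 404)
((-45 - 59) + F(-10))*(65 + M) - 1*(-184) = ((-45 - 59) + (-9 - 10))*(65 + 404) - 1*(-184) = (-104 - 19)*469 + 184 = -123*469 + 184 = -57687 + 184 = -57503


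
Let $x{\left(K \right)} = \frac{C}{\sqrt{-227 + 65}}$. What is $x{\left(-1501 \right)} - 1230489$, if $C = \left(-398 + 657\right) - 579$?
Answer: $-1230489 + \frac{160 i \sqrt{2}}{9} \approx -1.2305 \cdot 10^{6} + 25.142 i$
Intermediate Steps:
$C = -320$ ($C = 259 - 579 = -320$)
$x{\left(K \right)} = \frac{160 i \sqrt{2}}{9}$ ($x{\left(K \right)} = - \frac{320}{\sqrt{-227 + 65}} = - \frac{320}{\sqrt{-162}} = - \frac{320}{9 i \sqrt{2}} = - 320 \left(- \frac{i \sqrt{2}}{18}\right) = \frac{160 i \sqrt{2}}{9}$)
$x{\left(-1501 \right)} - 1230489 = \frac{160 i \sqrt{2}}{9} - 1230489 = -1230489 + \frac{160 i \sqrt{2}}{9}$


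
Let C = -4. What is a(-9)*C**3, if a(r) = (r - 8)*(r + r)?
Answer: -19584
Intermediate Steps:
a(r) = 2*r*(-8 + r) (a(r) = (-8 + r)*(2*r) = 2*r*(-8 + r))
a(-9)*C**3 = (2*(-9)*(-8 - 9))*(-4)**3 = (2*(-9)*(-17))*(-64) = 306*(-64) = -19584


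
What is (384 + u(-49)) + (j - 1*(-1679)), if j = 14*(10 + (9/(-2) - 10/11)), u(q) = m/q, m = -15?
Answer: 1146765/539 ≈ 2127.6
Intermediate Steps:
u(q) = -15/q
j = 707/11 (j = 14*(10 + (9*(-½) - 10*1/11)) = 14*(10 + (-9/2 - 10/11)) = 14*(10 - 119/22) = 14*(101/22) = 707/11 ≈ 64.273)
(384 + u(-49)) + (j - 1*(-1679)) = (384 - 15/(-49)) + (707/11 - 1*(-1679)) = (384 - 15*(-1/49)) + (707/11 + 1679) = (384 + 15/49) + 19176/11 = 18831/49 + 19176/11 = 1146765/539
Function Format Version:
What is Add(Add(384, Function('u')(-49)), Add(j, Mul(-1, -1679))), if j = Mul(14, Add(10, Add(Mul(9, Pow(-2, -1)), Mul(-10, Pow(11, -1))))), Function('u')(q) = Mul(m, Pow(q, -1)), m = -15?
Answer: Rational(1146765, 539) ≈ 2127.6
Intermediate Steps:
Function('u')(q) = Mul(-15, Pow(q, -1))
j = Rational(707, 11) (j = Mul(14, Add(10, Add(Mul(9, Rational(-1, 2)), Mul(-10, Rational(1, 11))))) = Mul(14, Add(10, Add(Rational(-9, 2), Rational(-10, 11)))) = Mul(14, Add(10, Rational(-119, 22))) = Mul(14, Rational(101, 22)) = Rational(707, 11) ≈ 64.273)
Add(Add(384, Function('u')(-49)), Add(j, Mul(-1, -1679))) = Add(Add(384, Mul(-15, Pow(-49, -1))), Add(Rational(707, 11), Mul(-1, -1679))) = Add(Add(384, Mul(-15, Rational(-1, 49))), Add(Rational(707, 11), 1679)) = Add(Add(384, Rational(15, 49)), Rational(19176, 11)) = Add(Rational(18831, 49), Rational(19176, 11)) = Rational(1146765, 539)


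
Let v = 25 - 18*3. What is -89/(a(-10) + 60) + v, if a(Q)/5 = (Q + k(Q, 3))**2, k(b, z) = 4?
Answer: -7049/240 ≈ -29.371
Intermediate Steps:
a(Q) = 5*(4 + Q)**2 (a(Q) = 5*(Q + 4)**2 = 5*(4 + Q)**2)
v = -29 (v = 25 - 1*54 = 25 - 54 = -29)
-89/(a(-10) + 60) + v = -89/(5*(4 - 10)**2 + 60) - 29 = -89/(5*(-6)**2 + 60) - 29 = -89/(5*36 + 60) - 29 = -89/(180 + 60) - 29 = -89/240 - 29 = -7049/240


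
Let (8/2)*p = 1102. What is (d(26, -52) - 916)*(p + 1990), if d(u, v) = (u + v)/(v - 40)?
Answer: -8298231/4 ≈ -2.0746e+6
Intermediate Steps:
p = 551/2 (p = (¼)*1102 = 551/2 ≈ 275.50)
d(u, v) = (u + v)/(-40 + v)
(d(26, -52) - 916)*(p + 1990) = ((26 - 52)/(-40 - 52) - 916)*(551/2 + 1990) = (-26/(-92) - 916)*(4531/2) = (-1/92*(-26) - 916)*(4531/2) = (13/46 - 916)*(4531/2) = -42123/46*4531/2 = -8298231/4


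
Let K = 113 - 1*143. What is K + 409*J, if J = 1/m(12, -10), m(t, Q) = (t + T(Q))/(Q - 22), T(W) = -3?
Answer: -13358/9 ≈ -1484.2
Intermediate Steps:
K = -30 (K = 113 - 143 = -30)
m(t, Q) = (-3 + t)/(-22 + Q) (m(t, Q) = (t - 3)/(Q - 22) = (-3 + t)/(-22 + Q))
J = -32/9 (J = 1/((-3 + 12)/(-22 - 10)) = 1/(9/(-32)) = 1/(-1/32*9) = 1/(-9/32) = -32/9 ≈ -3.5556)
K + 409*J = -30 + 409*(-32/9) = -30 - 13088/9 = -13358/9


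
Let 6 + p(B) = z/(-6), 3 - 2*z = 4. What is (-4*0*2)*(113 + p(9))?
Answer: 0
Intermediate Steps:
z = -1/2 (z = 3/2 - 1/2*4 = 3/2 - 2 = -1/2 ≈ -0.50000)
p(B) = -71/12 (p(B) = -6 - 1/2/(-6) = -6 - 1/2*(-1/6) = -6 + 1/12 = -71/12)
(-4*0*2)*(113 + p(9)) = (-4*0*2)*(113 - 71/12) = (0*2)*(1285/12) = 0*(1285/12) = 0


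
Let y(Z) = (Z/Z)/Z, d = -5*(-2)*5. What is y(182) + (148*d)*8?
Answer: 10774401/182 ≈ 59200.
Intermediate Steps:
d = 50 (d = 10*5 = 50)
y(Z) = 1/Z
y(182) + (148*d)*8 = 1/182 + (148*50)*8 = 1/182 + 7400*8 = 1/182 + 59200 = 10774401/182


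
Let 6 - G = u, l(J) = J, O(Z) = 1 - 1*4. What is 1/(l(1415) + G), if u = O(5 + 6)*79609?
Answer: 1/240248 ≈ 4.1624e-6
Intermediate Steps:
O(Z) = -3 (O(Z) = 1 - 4 = -3)
u = -238827 (u = -3*79609 = -238827)
G = 238833 (G = 6 - 1*(-238827) = 6 + 238827 = 238833)
1/(l(1415) + G) = 1/(1415 + 238833) = 1/240248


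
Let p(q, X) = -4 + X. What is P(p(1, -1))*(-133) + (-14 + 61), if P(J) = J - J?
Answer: 47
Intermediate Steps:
P(J) = 0
P(p(1, -1))*(-133) + (-14 + 61) = 0*(-133) + (-14 + 61) = 0 + 47 = 47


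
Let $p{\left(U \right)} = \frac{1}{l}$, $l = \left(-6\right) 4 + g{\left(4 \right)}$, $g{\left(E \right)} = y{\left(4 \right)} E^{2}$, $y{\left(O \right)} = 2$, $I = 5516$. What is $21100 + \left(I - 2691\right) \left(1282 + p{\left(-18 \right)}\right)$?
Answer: $\frac{29144825}{8} \approx 3.6431 \cdot 10^{6}$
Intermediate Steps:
$g{\left(E \right)} = 2 E^{2}$
$l = 8$ ($l = \left(-6\right) 4 + 2 \cdot 4^{2} = -24 + 2 \cdot 16 = -24 + 32 = 8$)
$p{\left(U \right)} = \frac{1}{8}$
$21100 + \left(I - 2691\right) \left(1282 + p{\left(-18 \right)}\right) = 21100 + \left(5516 - 2691\right) \left(1282 + \frac{1}{8}\right) = 21100 + 2825 \cdot \frac{10257}{8} = 21100 + \frac{28976025}{8} = \frac{29144825}{8}$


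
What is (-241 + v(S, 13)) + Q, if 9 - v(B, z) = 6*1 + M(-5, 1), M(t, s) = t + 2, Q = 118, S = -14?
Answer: -117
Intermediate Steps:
M(t, s) = 2 + t
v(B, z) = 6 (v(B, z) = 9 - (6*1 + (2 - 5)) = 9 - (6 - 3) = 9 - 1*3 = 9 - 3 = 6)
(-241 + v(S, 13)) + Q = (-241 + 6) + 118 = -235 + 118 = -117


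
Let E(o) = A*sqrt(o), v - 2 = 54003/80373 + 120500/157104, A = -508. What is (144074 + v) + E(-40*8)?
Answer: 151604522082167/1052243316 - 4064*I*sqrt(5) ≈ 1.4408e+5 - 9087.4*I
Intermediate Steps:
v = 3618572783/1052243316 (v = 2 + (54003/80373 + 120500/157104) = 2 + (54003*(1/80373) + 120500*(1/157104)) = 2 + (18001/26791 + 30125/39276) = 2 + 1514086151/1052243316 = 3618572783/1052243316 ≈ 3.4389)
E(o) = -508*sqrt(o)
(144074 + v) + E(-40*8) = (144074 + 3618572783/1052243316) - 508*8*I*sqrt(5) = 151604522082167/1052243316 - 4064*I*sqrt(5)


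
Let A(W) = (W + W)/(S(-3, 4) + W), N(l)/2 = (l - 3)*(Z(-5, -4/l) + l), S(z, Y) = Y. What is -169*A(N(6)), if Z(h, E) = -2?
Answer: -2028/7 ≈ -289.71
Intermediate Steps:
N(l) = 2*(-3 + l)*(-2 + l) (N(l) = 2*((l - 3)*(-2 + l)) = 2*((-3 + l)*(-2 + l)) = 2*(-3 + l)*(-2 + l))
A(W) = 2*W/(4 + W) (A(W) = (W + W)/(4 + W) = (2*W)/(4 + W) = 2*W/(4 + W))
-169*A(N(6)) = -338*(12 - 10*6 + 2*6²)/(4 + (12 - 10*6 + 2*6²)) = -338*(12 - 60 + 2*36)/(4 + (12 - 60 + 2*36)) = -338*(12 - 60 + 72)/(4 + (12 - 60 + 72)) = -338*24/(4 + 24) = -338*24/28 = -169*12/7 = -2028/7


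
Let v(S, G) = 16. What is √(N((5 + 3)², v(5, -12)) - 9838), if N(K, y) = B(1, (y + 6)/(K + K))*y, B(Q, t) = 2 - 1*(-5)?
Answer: I*√9726 ≈ 98.62*I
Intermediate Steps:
B(Q, t) = 7 (B(Q, t) = 2 + 5 = 7)
N(K, y) = 7*y
√(N((5 + 3)², v(5, -12)) - 9838) = √(7*16 - 9838) = √(112 - 9838) = √(-9726) = I*√9726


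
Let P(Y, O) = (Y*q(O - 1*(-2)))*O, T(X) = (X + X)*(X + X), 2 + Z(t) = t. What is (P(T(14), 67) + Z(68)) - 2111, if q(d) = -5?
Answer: -264685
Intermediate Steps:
Z(t) = -2 + t
T(X) = 4*X² (T(X) = (2*X)*(2*X) = 4*X²)
P(Y, O) = -5*O*Y (P(Y, O) = (Y*(-5))*O = (-5*Y)*O = -5*O*Y)
(P(T(14), 67) + Z(68)) - 2111 = (-5*67*4*14² + (-2 + 68)) - 2111 = (-5*67*4*196 + 66) - 2111 = (-5*67*784 + 66) - 2111 = (-262640 + 66) - 2111 = -262574 - 2111 = -264685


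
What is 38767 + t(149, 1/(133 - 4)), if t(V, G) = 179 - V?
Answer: 38797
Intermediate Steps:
38767 + t(149, 1/(133 - 4)) = 38767 + (179 - 1*149) = 38767 + (179 - 149) = 38767 + 30 = 38797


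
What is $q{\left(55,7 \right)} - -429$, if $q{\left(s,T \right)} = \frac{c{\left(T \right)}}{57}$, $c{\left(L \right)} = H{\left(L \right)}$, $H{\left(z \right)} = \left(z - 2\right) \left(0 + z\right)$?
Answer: $\frac{24488}{57} \approx 429.61$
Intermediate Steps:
$H{\left(z \right)} = z \left(-2 + z\right)$ ($H{\left(z \right)} = \left(-2 + z\right) z = z \left(-2 + z\right)$)
$c{\left(L \right)} = L \left(-2 + L\right)$
$q{\left(s,T \right)} = \frac{T \left(-2 + T\right)}{57}$
$q{\left(55,7 \right)} - -429 = \frac{1}{57} \cdot 7 \left(-2 + 7\right) - -429 = \frac{1}{57} \cdot 7 \cdot 5 + 429 = \frac{35}{57} + 429 = \frac{24488}{57}$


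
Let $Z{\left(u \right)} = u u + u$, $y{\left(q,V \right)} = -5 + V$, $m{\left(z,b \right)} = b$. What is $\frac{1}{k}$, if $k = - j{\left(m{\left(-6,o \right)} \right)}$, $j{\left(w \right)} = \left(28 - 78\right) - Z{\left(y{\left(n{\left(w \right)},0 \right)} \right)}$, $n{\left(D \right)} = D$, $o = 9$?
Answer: $\frac{1}{70} \approx 0.014286$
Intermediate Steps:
$Z{\left(u \right)} = u + u^{2}$ ($Z{\left(u \right)} = u^{2} + u = u + u^{2}$)
$j{\left(w \right)} = -70$ ($j{\left(w \right)} = \left(28 - 78\right) - \left(-5 + 0\right) \left(1 + \left(-5 + 0\right)\right) = -50 - - 5 \left(1 - 5\right) = -50 - \left(-5\right) \left(-4\right) = -50 - 20 = -70$)
$k = 70$ ($k = \left(-1\right) \left(-70\right) = 70$)
$\frac{1}{k} = \frac{1}{70}$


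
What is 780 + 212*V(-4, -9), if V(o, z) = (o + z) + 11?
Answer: 356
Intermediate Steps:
V(o, z) = 11 + o + z
780 + 212*V(-4, -9) = 780 + 212*(11 - 4 - 9) = 780 + 212*(-2) = 780 - 424 = 356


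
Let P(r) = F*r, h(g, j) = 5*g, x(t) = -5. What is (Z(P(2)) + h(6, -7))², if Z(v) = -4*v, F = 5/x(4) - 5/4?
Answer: 2304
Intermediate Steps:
F = -9/4 (F = 5/(-5) - 5/4 = 5*(-⅕) - 5*¼ = -1 - 5/4 = -9/4 ≈ -2.2500)
P(r) = -9*r/4
(Z(P(2)) + h(6, -7))² = (-(-9)*2 + 5*6)² = (-4*(-9/2) + 30)² = (18 + 30)² = 48² = 2304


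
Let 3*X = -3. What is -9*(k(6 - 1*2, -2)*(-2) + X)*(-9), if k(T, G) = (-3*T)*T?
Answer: 7695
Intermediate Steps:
X = -1 (X = (1/3)*(-3) = -1)
k(T, G) = -3*T**2
-9*(k(6 - 1*2, -2)*(-2) + X)*(-9) = -9*(-3*(6 - 1*2)**2*(-2) - 1)*(-9) = -9*(-3*(6 - 2)**2*(-2) - 1)*(-9) = -9*(-3*4**2*(-2) - 1)*(-9) = -9*(-3*16*(-2) - 1)*(-9) = -9*(-48*(-2) - 1)*(-9) = -9*(96 - 1)*(-9) = -9*95*(-9) = -855*(-9) = 7695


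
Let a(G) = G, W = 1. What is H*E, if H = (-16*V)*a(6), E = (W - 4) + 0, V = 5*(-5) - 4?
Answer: -8352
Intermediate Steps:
V = -29 (V = -25 - 4 = -29)
E = -3 (E = (1 - 4) + 0 = -3 + 0 = -3)
H = 2784 (H = -16*(-29)*6 = 464*6 = 2784)
H*E = 2784*(-3) = -8352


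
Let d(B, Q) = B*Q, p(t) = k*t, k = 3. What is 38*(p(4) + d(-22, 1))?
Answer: -380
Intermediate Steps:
p(t) = 3*t
38*(p(4) + d(-22, 1)) = 38*(3*4 - 22*1) = 38*(12 - 22) = 38*(-10) = -380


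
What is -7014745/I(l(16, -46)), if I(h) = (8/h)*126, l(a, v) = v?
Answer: 161339135/504 ≈ 3.2012e+5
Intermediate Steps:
I(h) = 1008/h
-7014745/I(l(16, -46)) = -7014745/(1008/(-46)) = -7014745/(1008*(-1/46)) = -7014745/(-504/23) = -7014745*(-23/504) = 161339135/504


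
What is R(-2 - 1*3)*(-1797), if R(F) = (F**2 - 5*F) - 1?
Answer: -88053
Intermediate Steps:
R(F) = -1 + F**2 - 5*F
R(-2 - 1*3)*(-1797) = (-1 + (-2 - 1*3)**2 - 5*(-2 - 1*3))*(-1797) = (-1 + (-2 - 3)**2 - 5*(-2 - 3))*(-1797) = (-1 + (-5)**2 - 5*(-5))*(-1797) = (-1 + 25 + 25)*(-1797) = 49*(-1797) = -88053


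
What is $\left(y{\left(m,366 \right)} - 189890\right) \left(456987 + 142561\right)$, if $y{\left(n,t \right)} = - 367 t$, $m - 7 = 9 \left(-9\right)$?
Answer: $-194380656176$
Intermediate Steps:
$m = -74$ ($m = 7 + 9 \left(-9\right) = 7 - 81 = -74$)
$\left(y{\left(m,366 \right)} - 189890\right) \left(456987 + 142561\right) = \left(\left(-367\right) 366 - 189890\right) \left(456987 + 142561\right) = \left(-134322 - 189890\right) 599548 = \left(-324212\right) 599548 = -194380656176$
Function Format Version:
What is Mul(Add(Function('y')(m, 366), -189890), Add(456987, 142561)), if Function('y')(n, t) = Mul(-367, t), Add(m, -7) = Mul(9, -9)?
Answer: -194380656176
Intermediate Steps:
m = -74 (m = Add(7, Mul(9, -9)) = Add(7, -81) = -74)
Mul(Add(Function('y')(m, 366), -189890), Add(456987, 142561)) = Mul(Add(Mul(-367, 366), -189890), Add(456987, 142561)) = Mul(Add(-134322, -189890), 599548) = Mul(-324212, 599548) = -194380656176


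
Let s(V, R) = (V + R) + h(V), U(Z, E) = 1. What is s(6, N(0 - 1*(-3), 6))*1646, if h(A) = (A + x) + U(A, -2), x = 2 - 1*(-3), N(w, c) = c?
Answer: 39504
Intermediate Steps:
x = 5 (x = 2 + 3 = 5)
h(A) = 6 + A (h(A) = (A + 5) + 1 = (5 + A) + 1 = 6 + A)
s(V, R) = 6 + R + 2*V (s(V, R) = (V + R) + (6 + V) = (R + V) + (6 + V) = 6 + R + 2*V)
s(6, N(0 - 1*(-3), 6))*1646 = (6 + 6 + 2*6)*1646 = (6 + 6 + 12)*1646 = 24*1646 = 39504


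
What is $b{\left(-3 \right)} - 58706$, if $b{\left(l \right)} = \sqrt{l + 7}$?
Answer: $-58704$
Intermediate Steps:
$b{\left(l \right)} = \sqrt{7 + l}$
$b{\left(-3 \right)} - 58706 = \sqrt{7 - 3} - 58706 = \sqrt{4} - 58706 = 2 - 58706 = -58704$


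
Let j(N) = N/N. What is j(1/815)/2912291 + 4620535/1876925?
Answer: 2691268874522/1093230357035 ≈ 2.4618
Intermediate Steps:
j(N) = 1
j(1/815)/2912291 + 4620535/1876925 = 1/2912291 + 4620535/1876925 = 1*(1/2912291) + 4620535*(1/1876925) = 1/2912291 + 924107/375385 = 2691268874522/1093230357035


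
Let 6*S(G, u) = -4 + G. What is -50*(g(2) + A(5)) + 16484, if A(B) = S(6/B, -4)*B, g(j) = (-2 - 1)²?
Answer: 48452/3 ≈ 16151.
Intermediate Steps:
S(G, u) = -⅔ + G/6 (S(G, u) = (-4 + G)/6 = -⅔ + G/6)
g(j) = 9 (g(j) = (-3)² = 9)
A(B) = B*(-⅔ + 1/B) (A(B) = (-⅔ + (6/B)/6)*B = (-⅔ + 1/B)*B = B*(-⅔ + 1/B))
-50*(g(2) + A(5)) + 16484 = -50*(9 + (1 - ⅔*5)) + 16484 = -50*(9 + (1 - 10/3)) + 16484 = -50*(9 - 7/3) + 16484 = -50*20/3 + 16484 = -1000/3 + 16484 = 48452/3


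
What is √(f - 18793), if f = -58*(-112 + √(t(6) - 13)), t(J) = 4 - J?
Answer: √(-12297 - 58*I*√15) ≈ 1.013 - 110.9*I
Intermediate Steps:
f = 6496 - 58*I*√15 (f = -58*(-112 + √((4 - 1*6) - 13)) = -58*(-112 + √((4 - 6) - 13)) = -58*(-112 + √(-2 - 13)) = -58*(-112 + √(-15)) = -58*(-112 + I*√15) = 6496 - 58*I*√15 ≈ 6496.0 - 224.63*I)
√(f - 18793) = √((6496 - 58*I*√15) - 18793) = √(-12297 - 58*I*√15)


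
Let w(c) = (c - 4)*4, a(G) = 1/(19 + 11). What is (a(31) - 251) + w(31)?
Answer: -4289/30 ≈ -142.97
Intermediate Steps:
a(G) = 1/30
w(c) = -16 + 4*c (w(c) = (-4 + c)*4 = -16 + 4*c)
(a(31) - 251) + w(31) = (1/30 - 251) + (-16 + 4*31) = -7529/30 + (-16 + 124) = -7529/30 + 108 = -4289/30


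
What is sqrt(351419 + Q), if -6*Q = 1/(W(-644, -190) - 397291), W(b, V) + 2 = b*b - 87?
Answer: sqrt(952723836103422)/52068 ≈ 592.81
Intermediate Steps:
W(b, V) = -89 + b**2 (W(b, V) = -2 + (b*b - 87) = -2 + (b**2 - 87) = -2 + (-87 + b**2) = -89 + b**2)
Q = -1/104136 (Q = -1/(6*((-89 + (-644)**2) - 397291)) = -1/(6*((-89 + 414736) - 397291)) = -1/(6*(414647 - 397291)) = -1/6/17356 = -1/6*1/17356 = -1/104136 ≈ -9.6028e-6)
sqrt(351419 + Q) = sqrt(351419 - 1/104136) = sqrt(36595368983/104136) = sqrt(952723836103422)/52068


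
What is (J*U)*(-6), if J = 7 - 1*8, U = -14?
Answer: -84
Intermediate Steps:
J = -1 (J = 7 - 8 = -1)
(J*U)*(-6) = -1*(-14)*(-6) = 14*(-6) = -84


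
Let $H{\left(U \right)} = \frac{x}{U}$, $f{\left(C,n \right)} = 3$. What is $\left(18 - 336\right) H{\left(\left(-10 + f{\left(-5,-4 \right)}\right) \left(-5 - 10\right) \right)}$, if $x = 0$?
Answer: $0$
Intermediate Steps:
$H{\left(U \right)} = 0$ ($H{\left(U \right)} = \frac{0}{U} = 0$)
$\left(18 - 336\right) H{\left(\left(-10 + f{\left(-5,-4 \right)}\right) \left(-5 - 10\right) \right)} = \left(18 - 336\right) 0 = \left(-318\right) 0 = 0$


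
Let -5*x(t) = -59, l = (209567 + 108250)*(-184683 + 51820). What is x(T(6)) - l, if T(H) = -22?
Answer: 211130600414/5 ≈ 4.2226e+10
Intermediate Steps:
l = -42226120071 (l = 317817*(-132863) = -42226120071)
x(t) = 59/5 (x(t) = -⅕*(-59) = 59/5)
x(T(6)) - l = 59/5 - 1*(-42226120071) = 59/5 + 42226120071 = 211130600414/5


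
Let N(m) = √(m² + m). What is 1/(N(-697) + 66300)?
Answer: 325/21545122 - √121278/2197602444 ≈ 1.4926e-5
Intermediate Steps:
N(m) = √(m + m²)
1/(N(-697) + 66300) = 1/(√(-697*(1 - 697)) + 66300) = 1/(√(-697*(-696)) + 66300) = 1/(√485112 + 66300) = 1/(2*√121278 + 66300) = 1/(66300 + 2*√121278)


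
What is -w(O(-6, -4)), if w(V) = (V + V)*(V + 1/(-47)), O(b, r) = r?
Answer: -1512/47 ≈ -32.170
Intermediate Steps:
w(V) = 2*V*(-1/47 + V) (w(V) = (2*V)*(V - 1/47) = (2*V)*(-1/47 + V) = 2*V*(-1/47 + V))
-w(O(-6, -4)) = -2*(-4)*(-1 + 47*(-4))/47 = -2*(-4)*(-1 - 188)/47 = -2*(-4)*(-189)/47 = -1*1512/47 = -1512/47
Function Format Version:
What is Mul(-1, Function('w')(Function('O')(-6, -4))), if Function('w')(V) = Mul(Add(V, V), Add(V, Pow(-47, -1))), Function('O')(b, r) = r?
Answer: Rational(-1512, 47) ≈ -32.170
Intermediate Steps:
Function('w')(V) = Mul(2, V, Add(Rational(-1, 47), V)) (Function('w')(V) = Mul(Mul(2, V), Add(V, Rational(-1, 47))) = Mul(Mul(2, V), Add(Rational(-1, 47), V)) = Mul(2, V, Add(Rational(-1, 47), V)))
Mul(-1, Function('w')(Function('O')(-6, -4))) = Mul(-1, Mul(Rational(2, 47), -4, Add(-1, Mul(47, -4)))) = Mul(-1, Mul(Rational(2, 47), -4, Add(-1, -188))) = Mul(-1, Mul(Rational(2, 47), -4, -189)) = Mul(-1, Rational(1512, 47)) = Rational(-1512, 47)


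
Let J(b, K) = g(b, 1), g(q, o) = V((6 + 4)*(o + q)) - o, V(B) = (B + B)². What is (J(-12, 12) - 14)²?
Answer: 2341108225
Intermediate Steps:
V(B) = 4*B² (V(B) = (2*B)² = 4*B²)
g(q, o) = -o + 4*(10*o + 10*q)² (g(q, o) = 4*((6 + 4)*(o + q))² - o = 4*(10*(o + q))² - o = 4*(10*o + 10*q)² - o = -o + 4*(10*o + 10*q)²)
J(b, K) = -1 + 400*(1 + b)² (J(b, K) = -1*1 + 400*(1 + b)² = -1 + 400*(1 + b)²)
(J(-12, 12) - 14)² = ((-1 + 400*(1 - 12)²) - 14)² = ((-1 + 400*(-11)²) - 14)² = ((-1 + 400*121) - 14)² = ((-1 + 48400) - 14)² = (48399 - 14)² = 48385² = 2341108225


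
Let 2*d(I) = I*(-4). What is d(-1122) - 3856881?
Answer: -3854637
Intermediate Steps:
d(I) = -2*I (d(I) = (I*(-4))/2 = (-4*I)/2 = -2*I)
d(-1122) - 3856881 = -2*(-1122) - 3856881 = 2244 - 3856881 = -3854637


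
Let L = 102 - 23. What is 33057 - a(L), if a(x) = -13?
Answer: 33070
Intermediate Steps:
L = 79
33057 - a(L) = 33057 - 1*(-13) = 33057 + 13 = 33070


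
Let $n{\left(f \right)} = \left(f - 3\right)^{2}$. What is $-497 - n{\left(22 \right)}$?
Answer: $-858$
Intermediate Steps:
$n{\left(f \right)} = \left(-3 + f\right)^{2}$
$-497 - n{\left(22 \right)} = -497 - \left(-3 + 22\right)^{2} = -497 - 19^{2} = -497 - 361 = -858$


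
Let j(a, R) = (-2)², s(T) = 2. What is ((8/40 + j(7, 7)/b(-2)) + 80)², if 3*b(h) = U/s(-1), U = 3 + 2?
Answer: 7225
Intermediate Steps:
U = 5
j(a, R) = 4
b(h) = ⅚ (b(h) = (5/2)/3 = (5*(½))/3 = (⅓)*(5/2) = ⅚)
((8/40 + j(7, 7)/b(-2)) + 80)² = ((8/40 + 4/(⅚)) + 80)² = ((8*(1/40) + 4*(6/5)) + 80)² = ((⅕ + 24/5) + 80)² = (5 + 80)² = 85² = 7225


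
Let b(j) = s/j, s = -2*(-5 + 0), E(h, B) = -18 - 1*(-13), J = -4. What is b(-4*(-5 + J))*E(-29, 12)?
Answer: -25/18 ≈ -1.3889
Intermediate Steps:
E(h, B) = -5 (E(h, B) = -18 + 13 = -5)
s = 10 (s = -2*(-5) = 10)
b(j) = 10/j
b(-4*(-5 + J))*E(-29, 12) = (10/((-4*(-5 - 4))))*(-5) = (10/((-4*(-9))))*(-5) = (10/36)*(-5) = (10*(1/36))*(-5) = (5/18)*(-5) = -25/18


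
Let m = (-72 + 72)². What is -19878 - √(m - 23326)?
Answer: -19878 - I*√23326 ≈ -19878.0 - 152.73*I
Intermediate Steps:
m = 0 (m = 0² = 0)
-19878 - √(m - 23326) = -19878 - √(0 - 23326) = -19878 - √(-23326) = -19878 - I*√23326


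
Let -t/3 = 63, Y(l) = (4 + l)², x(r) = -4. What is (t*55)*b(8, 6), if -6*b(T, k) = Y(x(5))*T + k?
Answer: 10395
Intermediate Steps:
t = -189 (t = -3*63 = -189)
b(T, k) = -k/6 (b(T, k) = -((4 - 4)²*T + k)/6 = -(0²*T + k)/6 = -(0*T + k)/6 = -(0 + k)/6 = -k/6)
(t*55)*b(8, 6) = (-189*55)*(-⅙*6) = -10395*(-1) = 10395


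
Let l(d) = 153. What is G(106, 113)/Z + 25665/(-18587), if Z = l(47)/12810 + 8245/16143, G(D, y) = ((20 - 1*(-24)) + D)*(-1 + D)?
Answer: 20178183961447905/669679257041 ≈ 30131.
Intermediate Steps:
G(D, y) = (-1 + D)*(44 + D) (G(D, y) = ((20 + 24) + D)*(-1 + D) = (44 + D)*(-1 + D) = (-1 + D)*(44 + D))
Z = 36029443/68930610 (Z = 153/12810 + 8245/16143 = 153*(1/12810) + 8245*(1/16143) = 51/4270 + 8245/16143 = 36029443/68930610 ≈ 0.52269)
G(106, 113)/Z + 25665/(-18587) = (-44 + 106² + 43*106)/(36029443/68930610) + 25665/(-18587) = (-44 + 11236 + 4558)*(68930610/36029443) + 25665*(-1/18587) = 15750*(68930610/36029443) - 25665/18587 = 1085657107500/36029443 - 25665/18587 = 20178183961447905/669679257041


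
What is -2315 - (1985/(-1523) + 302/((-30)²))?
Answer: -1585921973/685350 ≈ -2314.0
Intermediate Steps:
-2315 - (1985/(-1523) + 302/((-30)²)) = -2315 - (1985*(-1/1523) + 302/900) = -2315 - (-1985/1523 + 302*(1/900)) = -2315 - (-1985/1523 + 151/450) = -2315 - 1*(-663277/685350) = -2315 + 663277/685350 = -1585921973/685350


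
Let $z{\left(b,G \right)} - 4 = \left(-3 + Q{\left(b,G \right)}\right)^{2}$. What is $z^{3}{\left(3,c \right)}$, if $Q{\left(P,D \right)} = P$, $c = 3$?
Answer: $64$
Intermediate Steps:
$z{\left(b,G \right)} = 4 + \left(-3 + b\right)^{2}$
$z^{3}{\left(3,c \right)} = \left(4 + \left(-3 + 3\right)^{2}\right)^{3} = \left(4 + 0^{2}\right)^{3} = \left(4 + 0\right)^{3} = 4^{3} = 64$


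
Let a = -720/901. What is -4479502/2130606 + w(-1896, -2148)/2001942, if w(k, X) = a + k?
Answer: -8316401045815/3953786031691 ≈ -2.1034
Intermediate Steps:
a = -720/901 (a = -720*1/901 = -720/901 ≈ -0.79911)
w(k, X) = -720/901 + k
-4479502/2130606 + w(-1896, -2148)/2001942 = -4479502/2130606 + (-720/901 - 1896)/2001942 = -4479502*1/2130606 - 1709016/901*1/2001942 = -2239751/1065303 - 284836/300624957 = -8316401045815/3953786031691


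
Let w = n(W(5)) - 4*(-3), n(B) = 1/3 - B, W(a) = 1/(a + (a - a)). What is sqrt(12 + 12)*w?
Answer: 364*sqrt(6)/15 ≈ 59.441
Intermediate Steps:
W(a) = 1/a (W(a) = 1/(a + 0) = 1/a)
n(B) = 1/3 - B
w = 182/15 (w = (1/3 - 1/5) - 4*(-3) = (1/3 - 1*1/5) + 12 = (1/3 - 1/5) + 12 = 2/15 + 12 = 182/15 ≈ 12.133)
sqrt(12 + 12)*w = sqrt(12 + 12)*(182/15) = sqrt(24)*(182/15) = (2*sqrt(6))*(182/15) = 364*sqrt(6)/15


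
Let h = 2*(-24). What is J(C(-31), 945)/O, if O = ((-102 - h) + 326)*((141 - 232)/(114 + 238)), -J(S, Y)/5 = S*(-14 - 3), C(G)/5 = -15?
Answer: 8250/91 ≈ 90.659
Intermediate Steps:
C(G) = -75 (C(G) = 5*(-15) = -75)
h = -48
J(S, Y) = 85*S (J(S, Y) = -5*S*(-14 - 3) = -5*S*(-17) = -(-85)*S = 85*S)
O = -1547/22 (O = ((-102 - 1*(-48)) + 326)*((141 - 232)/(114 + 238)) = ((-102 + 48) + 326)*(-91/352) = (-54 + 326)*(-91*1/352) = 272*(-91/352) = -1547/22 ≈ -70.318)
J(C(-31), 945)/O = (85*(-75))/(-1547/22) = -6375*(-22/1547) = 8250/91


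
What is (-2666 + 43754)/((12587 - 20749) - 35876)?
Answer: -20544/22019 ≈ -0.93301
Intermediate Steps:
(-2666 + 43754)/((12587 - 20749) - 35876) = 41088/(-8162 - 35876) = 41088/(-44038) = 41088*(-1/44038) = -20544/22019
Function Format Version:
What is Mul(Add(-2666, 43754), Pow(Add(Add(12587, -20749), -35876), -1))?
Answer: Rational(-20544, 22019) ≈ -0.93301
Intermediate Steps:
Mul(Add(-2666, 43754), Pow(Add(Add(12587, -20749), -35876), -1)) = Mul(41088, Pow(Add(-8162, -35876), -1)) = Mul(41088, Pow(-44038, -1)) = Mul(41088, Rational(-1, 44038)) = Rational(-20544, 22019)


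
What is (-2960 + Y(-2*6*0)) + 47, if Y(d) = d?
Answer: -2913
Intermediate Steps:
(-2960 + Y(-2*6*0)) + 47 = (-2960 - 2*6*0) + 47 = (-2960 - 12*0) + 47 = (-2960 + 0) + 47 = -2960 + 47 = -2913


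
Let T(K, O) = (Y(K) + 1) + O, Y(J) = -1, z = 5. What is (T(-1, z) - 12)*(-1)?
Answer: 7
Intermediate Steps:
T(K, O) = O (T(K, O) = (-1 + 1) + O = 0 + O = O)
(T(-1, z) - 12)*(-1) = (5 - 12)*(-1) = -7*(-1) = 7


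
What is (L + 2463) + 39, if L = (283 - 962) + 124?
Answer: 1947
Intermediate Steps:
L = -555 (L = -679 + 124 = -555)
(L + 2463) + 39 = (-555 + 2463) + 39 = 1908 + 39 = 1947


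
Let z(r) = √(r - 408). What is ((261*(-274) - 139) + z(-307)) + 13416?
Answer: -58237 + I*√715 ≈ -58237.0 + 26.739*I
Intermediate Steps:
z(r) = √(-408 + r)
((261*(-274) - 139) + z(-307)) + 13416 = ((261*(-274) - 139) + √(-408 - 307)) + 13416 = ((-71514 - 139) + √(-715)) + 13416 = (-71653 + I*√715) + 13416 = -58237 + I*√715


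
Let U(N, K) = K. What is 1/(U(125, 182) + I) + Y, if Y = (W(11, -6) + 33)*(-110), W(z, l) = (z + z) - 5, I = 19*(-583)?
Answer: -59922501/10895 ≈ -5500.0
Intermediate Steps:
I = -11077
W(z, l) = -5 + 2*z (W(z, l) = 2*z - 5 = -5 + 2*z)
Y = -5500 (Y = ((-5 + 2*11) + 33)*(-110) = ((-5 + 22) + 33)*(-110) = (17 + 33)*(-110) = 50*(-110) = -5500)
1/(U(125, 182) + I) + Y = 1/(182 - 11077) - 5500 = 1/(-10895) - 5500 = -1/10895 - 5500 = -59922501/10895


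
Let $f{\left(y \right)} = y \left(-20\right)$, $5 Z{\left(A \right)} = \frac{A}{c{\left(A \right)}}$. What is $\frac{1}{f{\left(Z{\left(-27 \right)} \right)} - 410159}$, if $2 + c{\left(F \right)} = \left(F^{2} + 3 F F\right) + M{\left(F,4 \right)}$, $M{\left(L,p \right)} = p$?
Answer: $- \frac{1459}{598421927} \approx -2.4381 \cdot 10^{-6}$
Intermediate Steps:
$c{\left(F \right)} = 2 + 4 F^{2}$ ($c{\left(F \right)} = -2 + \left(\left(F^{2} + 3 F F\right) + 4\right) = -2 + \left(\left(F^{2} + 3 F^{2}\right) + 4\right) = -2 + \left(4 F^{2} + 4\right) = -2 + \left(4 + 4 F^{2}\right) = 2 + 4 F^{2}$)
$Z{\left(A \right)} = \frac{A}{5 \left(2 + 4 A^{2}\right)}$ ($Z{\left(A \right)} = \frac{A \frac{1}{2 + 4 A^{2}}}{5} = \frac{A}{5 \left(2 + 4 A^{2}\right)}$)
$f{\left(y \right)} = - 20 y$
$\frac{1}{f{\left(Z{\left(-27 \right)} \right)} - 410159} = \frac{1}{- 20 \cdot \frac{1}{10} \left(-27\right) \frac{1}{1 + 2 \left(-27\right)^{2}} - 410159} = \frac{1}{- 20 \cdot \frac{1}{10} \left(-27\right) \frac{1}{1 + 2 \cdot 729} - 410159} = \frac{1}{- 20 \cdot \frac{1}{10} \left(-27\right) \frac{1}{1 + 1458} - 410159} = \frac{1}{- 20 \cdot \frac{1}{10} \left(-27\right) \frac{1}{1459} - 410159} = \frac{1}{\left(-20\right) \left(- \frac{27}{14590}\right) - 410159} = \frac{1}{\frac{54}{1459} - 410159} = \frac{1}{- \frac{598421927}{1459}} = - \frac{1459}{598421927}$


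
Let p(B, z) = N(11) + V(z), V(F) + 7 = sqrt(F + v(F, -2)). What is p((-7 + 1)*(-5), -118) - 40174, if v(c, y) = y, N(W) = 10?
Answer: -40171 + 2*I*sqrt(30) ≈ -40171.0 + 10.954*I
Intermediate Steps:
V(F) = -7 + sqrt(-2 + F) (V(F) = -7 + sqrt(F - 2) = -7 + sqrt(-2 + F))
p(B, z) = 3 + sqrt(-2 + z) (p(B, z) = 10 + (-7 + sqrt(-2 + z)) = 3 + sqrt(-2 + z))
p((-7 + 1)*(-5), -118) - 40174 = (3 + sqrt(-2 - 118)) - 40174 = (3 + sqrt(-120)) - 40174 = (3 + 2*I*sqrt(30)) - 40174 = -40171 + 2*I*sqrt(30)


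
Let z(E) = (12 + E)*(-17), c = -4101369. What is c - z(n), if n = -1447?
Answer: -4125764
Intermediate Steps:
z(E) = -204 - 17*E
c - z(n) = -4101369 - (-204 - 17*(-1447)) = -4101369 - (-204 + 24599) = -4101369 - 1*24395 = -4101369 - 24395 = -4125764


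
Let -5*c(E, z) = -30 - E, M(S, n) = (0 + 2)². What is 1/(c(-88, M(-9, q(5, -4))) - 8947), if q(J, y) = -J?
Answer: -5/44793 ≈ -0.00011162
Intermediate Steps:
M(S, n) = 4 (M(S, n) = 2² = 4)
c(E, z) = 6 + E/5 (c(E, z) = -(-30 - E)/5 = 6 + E/5)
1/(c(-88, M(-9, q(5, -4))) - 8947) = 1/((6 + (⅕)*(-88)) - 8947) = 1/((6 - 88/5) - 8947) = 1/(-58/5 - 8947) = 1/(-44793/5) = -5/44793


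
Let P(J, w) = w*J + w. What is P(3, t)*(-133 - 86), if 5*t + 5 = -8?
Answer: 11388/5 ≈ 2277.6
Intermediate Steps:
t = -13/5 (t = -1 + (1/5)*(-8) = -1 - 8/5 = -13/5 ≈ -2.6000)
P(J, w) = w + J*w (P(J, w) = J*w + w = w + J*w)
P(3, t)*(-133 - 86) = (-13*(1 + 3)/5)*(-133 - 86) = -13/5*4*(-219) = -52/5*(-219) = 11388/5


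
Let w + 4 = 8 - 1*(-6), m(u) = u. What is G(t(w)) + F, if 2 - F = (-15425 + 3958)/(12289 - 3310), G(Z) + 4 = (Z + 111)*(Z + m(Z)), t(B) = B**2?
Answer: 378907309/8979 ≈ 42199.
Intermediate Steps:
w = 10 (w = -4 + (8 - 1*(-6)) = -4 + (8 + 6) = -4 + 14 = 10)
G(Z) = -4 + 2*Z*(111 + Z) (G(Z) = -4 + (Z + 111)*(Z + Z) = -4 + (111 + Z)*(2*Z) = -4 + 2*Z*(111 + Z))
F = 29425/8979 (F = 2 - (-15425 + 3958)/(12289 - 3310) = 2 - (-11467)/8979 = 2 - 1*(-11467/8979) = 2 + 11467/8979 = 29425/8979 ≈ 3.2771)
G(t(w)) + F = (-4 + 2*(10**2)**2 + 222*10**2) + 29425/8979 = (-4 + 2*100**2 + 222*100) + 29425/8979 = (-4 + 2*10000 + 22200) + 29425/8979 = (-4 + 20000 + 22200) + 29425/8979 = 42196 + 29425/8979 = 378907309/8979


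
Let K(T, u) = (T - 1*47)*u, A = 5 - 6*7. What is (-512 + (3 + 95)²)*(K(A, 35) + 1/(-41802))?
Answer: -558693767026/20901 ≈ -2.6730e+7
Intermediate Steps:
A = -37 (A = 5 - 42 = -37)
K(T, u) = u*(-47 + T) (K(T, u) = (T - 47)*u = (-47 + T)*u = u*(-47 + T))
(-512 + (3 + 95)²)*(K(A, 35) + 1/(-41802)) = (-512 + (3 + 95)²)*(35*(-47 - 37) + 1/(-41802)) = (-512 + 98²)*(35*(-84) - 1/41802) = (-512 + 9604)*(-2940 - 1/41802) = 9092*(-122897881/41802) = -558693767026/20901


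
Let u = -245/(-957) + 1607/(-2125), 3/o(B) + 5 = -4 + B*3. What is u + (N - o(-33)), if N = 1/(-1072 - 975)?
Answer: -23625111911/49953964500 ≈ -0.47294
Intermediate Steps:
o(B) = 3/(-9 + 3*B) (o(B) = 3/(-5 + (-4 + B*3)) = 3/(-5 + (-4 + 3*B)) = 3/(-9 + 3*B))
u = -1017274/2033625 (u = -245*(-1/957) + 1607*(-1/2125) = 245/957 - 1607/2125 = -1017274/2033625 ≈ -0.50023)
N = -1/2047 (N = 1/(-2047) = -1/2047 ≈ -0.00048852)
u + (N - o(-33)) = -1017274/2033625 + (-1/2047 - 1/(-3 - 33)) = -1017274/2033625 + (-1/2047 - 1/(-36)) = -1017274/2033625 + (-1/2047 - 1*(-1/36)) = -1017274/2033625 + (-1/2047 + 1/36) = -1017274/2033625 + 2011/73692 = -23625111911/49953964500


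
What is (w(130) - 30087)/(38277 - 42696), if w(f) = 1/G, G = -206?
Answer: 6197923/910314 ≈ 6.8086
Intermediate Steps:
w(f) = -1/206 (w(f) = 1/(-206) = -1/206)
(w(130) - 30087)/(38277 - 42696) = (-1/206 - 30087)/(38277 - 42696) = -6197923/206/(-4419) = -6197923/206*(-1/4419) = 6197923/910314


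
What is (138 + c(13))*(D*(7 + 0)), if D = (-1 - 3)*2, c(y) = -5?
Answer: -7448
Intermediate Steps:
D = -8 (D = -4*2 = -8)
(138 + c(13))*(D*(7 + 0)) = (138 - 5)*(-8*(7 + 0)) = 133*(-8*7) = 133*(-56) = -7448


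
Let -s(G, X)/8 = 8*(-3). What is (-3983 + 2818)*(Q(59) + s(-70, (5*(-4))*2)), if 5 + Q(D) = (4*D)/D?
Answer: -222515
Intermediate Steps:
s(G, X) = 192 (s(G, X) = -64*(-3) = -8*(-24) = 192)
Q(D) = -1 (Q(D) = -5 + (4*D)/D = -5 + 4 = -1)
(-3983 + 2818)*(Q(59) + s(-70, (5*(-4))*2)) = (-3983 + 2818)*(-1 + 192) = -1165*191 = -222515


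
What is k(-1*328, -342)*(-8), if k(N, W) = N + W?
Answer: 5360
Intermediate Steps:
k(-1*328, -342)*(-8) = (-1*328 - 342)*(-8) = (-328 - 342)*(-8) = -670*(-8) = 5360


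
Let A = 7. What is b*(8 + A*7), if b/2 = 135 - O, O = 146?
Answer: -1254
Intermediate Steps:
b = -22 (b = 2*(135 - 1*146) = 2*(135 - 146) = 2*(-11) = -22)
b*(8 + A*7) = -22*(8 + 7*7) = -22*(8 + 49) = -22*57 = -1254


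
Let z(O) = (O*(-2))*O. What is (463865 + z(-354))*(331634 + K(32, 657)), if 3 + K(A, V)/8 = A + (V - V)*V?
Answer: 70764782778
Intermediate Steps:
K(A, V) = -24 + 8*A (K(A, V) = -24 + 8*(A + (V - V)*V) = -24 + 8*(A + 0*V) = -24 + 8*(A + 0) = -24 + 8*A)
z(O) = -2*O**2 (z(O) = (-2*O)*O = -2*O**2)
(463865 + z(-354))*(331634 + K(32, 657)) = (463865 - 2*(-354)**2)*(331634 + (-24 + 8*32)) = (463865 - 2*125316)*(331634 + (-24 + 256)) = (463865 - 250632)*(331634 + 232) = 213233*331866 = 70764782778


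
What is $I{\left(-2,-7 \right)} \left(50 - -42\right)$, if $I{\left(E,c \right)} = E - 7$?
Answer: $-828$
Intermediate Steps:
$I{\left(E,c \right)} = -7 + E$ ($I{\left(E,c \right)} = E - 7 = -7 + E$)
$I{\left(-2,-7 \right)} \left(50 - -42\right) = \left(-7 - 2\right) \left(50 - -42\right) = - 9 \left(50 + 42\right) = \left(-9\right) 92 = -828$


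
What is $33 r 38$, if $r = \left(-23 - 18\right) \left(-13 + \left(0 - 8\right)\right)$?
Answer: $1079694$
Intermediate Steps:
$r = 861$ ($r = - 41 \left(-13 + \left(0 - 8\right)\right) = - 41 \left(-13 - 8\right) = \left(-41\right) \left(-21\right) = 861$)
$33 r 38 = 33 \cdot 861 \cdot 38 = 28413 \cdot 38 = 1079694$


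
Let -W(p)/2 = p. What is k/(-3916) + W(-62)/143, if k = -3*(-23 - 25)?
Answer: 10568/12727 ≈ 0.83036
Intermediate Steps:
W(p) = -2*p
k = 144 (k = -3*(-48) = 144)
k/(-3916) + W(-62)/143 = 144/(-3916) - 2*(-62)/143 = 144*(-1/3916) + 124*(1/143) = -36/979 + 124/143 = 10568/12727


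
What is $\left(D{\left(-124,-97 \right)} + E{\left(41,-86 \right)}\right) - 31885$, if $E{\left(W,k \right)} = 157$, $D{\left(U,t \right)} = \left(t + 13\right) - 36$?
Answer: $-31848$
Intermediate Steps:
$D{\left(U,t \right)} = -23 + t$ ($D{\left(U,t \right)} = \left(13 + t\right) - 36 = -23 + t$)
$\left(D{\left(-124,-97 \right)} + E{\left(41,-86 \right)}\right) - 31885 = \left(\left(-23 - 97\right) + 157\right) - 31885 = \left(-120 + 157\right) - 31885 = 37 - 31885 = -31848$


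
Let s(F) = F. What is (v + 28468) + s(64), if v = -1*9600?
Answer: 18932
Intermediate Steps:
v = -9600
(v + 28468) + s(64) = (-9600 + 28468) + 64 = 18868 + 64 = 18932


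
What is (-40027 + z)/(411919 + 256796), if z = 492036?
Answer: 452009/668715 ≈ 0.67594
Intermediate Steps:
(-40027 + z)/(411919 + 256796) = (-40027 + 492036)/(411919 + 256796) = 452009/668715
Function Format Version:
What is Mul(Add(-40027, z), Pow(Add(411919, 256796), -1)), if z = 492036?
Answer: Rational(452009, 668715) ≈ 0.67594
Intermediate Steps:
Mul(Add(-40027, z), Pow(Add(411919, 256796), -1)) = Mul(Add(-40027, 492036), Pow(Add(411919, 256796), -1)) = Mul(452009, Pow(668715, -1)) = Mul(452009, Rational(1, 668715)) = Rational(452009, 668715)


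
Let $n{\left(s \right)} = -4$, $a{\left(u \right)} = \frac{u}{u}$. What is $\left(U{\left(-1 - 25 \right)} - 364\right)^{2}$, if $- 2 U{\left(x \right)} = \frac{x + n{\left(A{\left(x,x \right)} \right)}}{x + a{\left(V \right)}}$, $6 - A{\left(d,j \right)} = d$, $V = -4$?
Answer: $\frac{3323329}{25} \approx 1.3293 \cdot 10^{5}$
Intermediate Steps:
$A{\left(d,j \right)} = 6 - d$
$a{\left(u \right)} = 1$
$U{\left(x \right)} = - \frac{-4 + x}{2 \left(1 + x\right)}$ ($U{\left(x \right)} = - \frac{\left(x - 4\right) \frac{1}{x + 1}}{2} = - \frac{\left(-4 + x\right) \frac{1}{1 + x}}{2} = - \frac{\frac{1}{1 + x} \left(-4 + x\right)}{2} = - \frac{-4 + x}{2 \left(1 + x\right)}$)
$\left(U{\left(-1 - 25 \right)} - 364\right)^{2} = \left(\frac{4 - \left(-1 - 25\right)}{2 \left(1 - 26\right)} - 364\right)^{2} = \left(\frac{4 - -26}{2 \left(1 - 26\right)} - 364\right)^{2} = \left(\frac{4 + 26}{2 \left(-25\right)} - 364\right)^{2} = \left(\frac{1}{2} \left(- \frac{1}{25}\right) 30 - 364\right)^{2} = \left(- \frac{3}{5} - 364\right)^{2} = \left(- \frac{1823}{5}\right)^{2} = \frac{3323329}{25}$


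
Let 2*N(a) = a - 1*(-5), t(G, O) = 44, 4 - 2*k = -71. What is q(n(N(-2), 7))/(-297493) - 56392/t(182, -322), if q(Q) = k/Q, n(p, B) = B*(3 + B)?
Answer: -117433576957/91627844 ≈ -1281.6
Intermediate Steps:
k = 75/2 (k = 2 - ½*(-71) = 2 + 71/2 = 75/2 ≈ 37.500)
N(a) = 5/2 + a/2 (N(a) = (a - 1*(-5))/2 = (a + 5)/2 = (5 + a)/2 = 5/2 + a/2)
q(Q) = 75/(2*Q)
q(n(N(-2), 7))/(-297493) - 56392/t(182, -322) = (75/(2*((7*(3 + 7)))))/(-297493) - 56392/44 = (75/(2*((7*10))))*(-1/297493) - 56392*1/44 = ((75/2)/70)*(-1/297493) - 14098/11 = ((75/2)*(1/70))*(-1/297493) - 14098/11 = (15/28)*(-1/297493) - 14098/11 = -15/8329804 - 14098/11 = -117433576957/91627844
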